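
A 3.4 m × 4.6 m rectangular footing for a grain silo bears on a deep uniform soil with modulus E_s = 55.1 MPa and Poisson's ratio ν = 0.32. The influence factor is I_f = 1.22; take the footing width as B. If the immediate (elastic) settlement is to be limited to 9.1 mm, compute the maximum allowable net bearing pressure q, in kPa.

E_s = 55.1 MPa = 55100 kPa.
S_e = q·B·(1−ν²)/E_s · I_f  ⇒  q = S_e·E_s / (B·(1−ν²)·I_f).
q = 0.0091 × 55100 / (3.4 × 0.8976 × 1.22) = 134.7 kPa

q ≈ 135 kPa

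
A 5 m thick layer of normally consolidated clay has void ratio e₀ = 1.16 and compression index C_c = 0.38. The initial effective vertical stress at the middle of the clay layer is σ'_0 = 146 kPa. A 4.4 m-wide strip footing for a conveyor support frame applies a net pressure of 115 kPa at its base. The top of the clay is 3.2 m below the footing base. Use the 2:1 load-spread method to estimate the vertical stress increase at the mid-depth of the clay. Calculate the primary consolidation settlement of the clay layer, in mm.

Mid-depth of clay below the footing base: z = 3.2 + 5/2 = 5.7 m.
Stress increase at mid-clay by the 2:1 spreading method:
Δσ = qB/(B+z) = 115×4.4/(4.4+5.7) = 50.099 kPa
Final effective stress: σ'_f = σ'_0 + Δσ = 146 + 50.099 = 196.1 kPa.
Normally consolidated clay, so the full stress increment lies on the virgin compression line:
S_c = C_c·H/(1+e₀)·log₁₀(σ'_f/σ'_0) = 0.38×5/(1+1.16)×log₁₀(196.1/146)
    = 0.87963 × 0.12812 = 0.1127 m

S_c ≈ 113 mm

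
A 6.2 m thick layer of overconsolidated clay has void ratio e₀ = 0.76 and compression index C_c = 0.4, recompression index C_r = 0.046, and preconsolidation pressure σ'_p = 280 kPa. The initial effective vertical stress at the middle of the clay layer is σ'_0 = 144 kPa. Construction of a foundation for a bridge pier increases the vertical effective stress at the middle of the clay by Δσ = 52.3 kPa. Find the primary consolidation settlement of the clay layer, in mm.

S_c ≈ 21.8 mm

Final effective stress: σ'_f = 144 + 52.3 = 196.3 kPa.
σ'_f = 196.3 ≤ σ'_p = 280 kPa, so the clay remains overconsolidated and only the recompression index applies:
S_c = C_r·H/(1+e₀)·log₁₀(σ'_f/σ'_0) = 0.046×6.2/1.76×log₁₀(196.3/144)
    = 0.16204 × 0.13456 = 0.0218 m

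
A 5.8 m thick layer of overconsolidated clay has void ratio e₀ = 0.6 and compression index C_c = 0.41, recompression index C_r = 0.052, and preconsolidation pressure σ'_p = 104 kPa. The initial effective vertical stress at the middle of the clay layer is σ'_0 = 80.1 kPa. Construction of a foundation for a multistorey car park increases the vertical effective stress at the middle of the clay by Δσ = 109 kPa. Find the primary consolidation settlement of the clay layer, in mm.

Final effective stress: σ'_f = 80.1 + 109 = 189.1 kPa.
σ'_f = 189.1 > σ'_p = 104 kPa, so the stress path crosses the preconsolidation pressure — recompression up to σ'_p, then virgin compression beyond:
S_c = H/(1+e₀)·[C_r·log₁₀(σ'_p/σ'_0) + C_c·log₁₀(σ'_f/σ'_p)]
    = 5.8/1.6 × [0.052×log₁₀(104/80.1) + 0.41×log₁₀(189.1/104)]
    = 3.625 × [0.0058968 + 0.10646] = 0.4073 m

S_c ≈ 407 mm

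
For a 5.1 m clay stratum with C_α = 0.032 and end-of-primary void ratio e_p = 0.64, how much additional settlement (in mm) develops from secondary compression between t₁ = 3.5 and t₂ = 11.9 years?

S_s ≈ 52.9 mm

Secondary compression: S_s = C_α·H/(1+e_p)·log₁₀(t₂/t₁)
S_s = 0.032×5.1/(1+0.64)×log₁₀(11.9/3.5)
    = 0.09951 × 0.5315 = 0.05289 m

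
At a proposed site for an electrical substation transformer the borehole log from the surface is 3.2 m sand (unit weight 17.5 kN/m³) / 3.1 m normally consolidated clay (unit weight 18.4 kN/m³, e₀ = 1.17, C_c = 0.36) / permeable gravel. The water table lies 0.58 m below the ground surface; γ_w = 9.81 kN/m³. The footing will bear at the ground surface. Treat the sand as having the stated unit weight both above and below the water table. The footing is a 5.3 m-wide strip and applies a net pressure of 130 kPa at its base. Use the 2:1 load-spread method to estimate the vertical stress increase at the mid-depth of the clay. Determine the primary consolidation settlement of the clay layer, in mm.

Mid-depth of clay below the ground surface: z = 3.2 + 3.1/2 = 4.75 m.
Total vertical stress at mid-clay: σ_v = 17.5×3.2 + 18.4×1.55 = 84.52 kPa.
Pore pressure: u = 9.81×(4.75 − 0.58) = 40.908 kPa.
Initial effective stress: σ'_0 = σ_v − u = 84.52 − 40.908 = 43.612 kPa.
Stress increase at mid-clay by the 2:1 spreading method:
Δσ = qB/(B+z) = 130×5.3/(5.3+4.75) = 68.557 kPa
Final effective stress: σ'_f = σ'_0 + Δσ = 43.612 + 68.557 = 112.17 kPa.
Normally consolidated clay, so the full stress increment lies on the virgin compression line:
S_c = C_c·H/(1+e₀)·log₁₀(σ'_f/σ'_0) = 0.36×3.1/(1+1.17)×log₁₀(112.17/43.612)
    = 0.51429 × 0.41027 = 0.211 m

S_c ≈ 211 mm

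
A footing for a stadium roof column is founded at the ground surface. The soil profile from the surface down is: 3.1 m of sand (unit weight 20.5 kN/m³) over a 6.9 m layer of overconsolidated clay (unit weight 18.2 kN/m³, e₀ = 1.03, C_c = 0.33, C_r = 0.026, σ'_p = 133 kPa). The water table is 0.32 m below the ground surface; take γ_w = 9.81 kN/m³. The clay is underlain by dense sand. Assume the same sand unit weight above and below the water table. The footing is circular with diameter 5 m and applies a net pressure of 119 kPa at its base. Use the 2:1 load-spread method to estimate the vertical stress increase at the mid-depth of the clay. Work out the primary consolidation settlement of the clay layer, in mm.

S_c ≈ 11.3 mm

Mid-depth of clay below the ground surface: z = 3.1 + 6.9/2 = 6.55 m.
Total vertical stress at mid-clay: σ_v = 20.5×3.1 + 18.2×3.45 = 126.34 kPa.
Pore pressure: u = 9.81×(6.55 − 0.32) = 61.116 kPa.
Initial effective stress: σ'_0 = σ_v − u = 126.34 − 61.116 = 65.224 kPa.
Stress increase at mid-clay by the 2:1 spreading method:
Δσ ≈ qD²/(D+z)² = 119×5²/(5+6.55)² = 22.301 kPa
Final effective stress: σ'_f = 65.224 + 22.301 = 87.525 kPa.
σ'_f = 87.525 ≤ σ'_p = 133 kPa, so the clay remains overconsolidated and only the recompression index applies:
S_c = C_r·H/(1+e₀)·log₁₀(σ'_f/σ'_0) = 0.026×6.9/2.03×log₁₀(87.525/65.224)
    = 0.088374 × 0.12772 = 0.01129 m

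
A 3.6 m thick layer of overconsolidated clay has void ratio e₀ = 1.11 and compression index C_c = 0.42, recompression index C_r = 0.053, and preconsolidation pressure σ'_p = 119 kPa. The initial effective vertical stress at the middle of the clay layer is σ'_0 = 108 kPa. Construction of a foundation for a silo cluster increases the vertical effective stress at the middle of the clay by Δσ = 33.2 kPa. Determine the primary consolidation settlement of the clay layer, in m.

Final effective stress: σ'_f = 108 + 33.2 = 141.2 kPa.
σ'_f = 141.2 > σ'_p = 119 kPa, so the stress path crosses the preconsolidation pressure — recompression up to σ'_p, then virgin compression beyond:
S_c = H/(1+e₀)·[C_r·log₁₀(σ'_p/σ'_0) + C_c·log₁₀(σ'_f/σ'_p)]
    = 3.6/2.11 × [0.053×log₁₀(119/108) + 0.42×log₁₀(141.2/119)]
    = 1.7062 × [0.0022325 + 0.031201] = 0.05704 m

S_c ≈ 0.057 m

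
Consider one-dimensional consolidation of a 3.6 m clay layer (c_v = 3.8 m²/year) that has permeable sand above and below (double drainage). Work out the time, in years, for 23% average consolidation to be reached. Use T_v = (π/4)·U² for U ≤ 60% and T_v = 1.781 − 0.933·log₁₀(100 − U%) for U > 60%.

Drainage path length: H_d = H/2 = 1.8 m (double drainage).
U ≤ 60%: T_v = (π/4)·U² = (π/4)×0.23² = 0.041548.
t = T_v·H_d²/c_v = 0.041548×1.8²/3.8 = 0.03543 years.

t ≈ 0.0354 years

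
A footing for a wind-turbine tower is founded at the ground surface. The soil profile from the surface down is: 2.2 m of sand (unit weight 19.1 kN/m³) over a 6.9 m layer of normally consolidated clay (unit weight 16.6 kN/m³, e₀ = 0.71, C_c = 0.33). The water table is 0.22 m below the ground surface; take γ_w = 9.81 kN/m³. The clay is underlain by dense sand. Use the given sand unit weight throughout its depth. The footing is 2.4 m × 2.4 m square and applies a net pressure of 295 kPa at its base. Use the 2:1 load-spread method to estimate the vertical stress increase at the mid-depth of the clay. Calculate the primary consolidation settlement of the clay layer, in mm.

Mid-depth of clay below the ground surface: z = 2.2 + 6.9/2 = 5.65 m.
Total vertical stress at mid-clay: σ_v = 19.1×2.2 + 16.6×3.45 = 99.29 kPa.
Pore pressure: u = 9.81×(5.65 − 0.22) = 53.268 kPa.
Initial effective stress: σ'_0 = σ_v − u = 99.29 − 53.268 = 46.022 kPa.
Stress increase at mid-clay by the 2:1 spreading method:
Δσ = qBL/((B+z)(L+z)) = 295×2.4×2.4/((2.4+5.65)(2.4+5.65)) = 26.221 kPa
Final effective stress: σ'_f = σ'_0 + Δσ = 46.022 + 26.221 = 72.243 kPa.
Normally consolidated clay, so the full stress increment lies on the virgin compression line:
S_c = C_c·H/(1+e₀)·log₁₀(σ'_f/σ'_0) = 0.33×6.9/(1+0.71)×log₁₀(72.243/46.022)
    = 1.3316 × 0.19583 = 0.2608 m

S_c ≈ 261 mm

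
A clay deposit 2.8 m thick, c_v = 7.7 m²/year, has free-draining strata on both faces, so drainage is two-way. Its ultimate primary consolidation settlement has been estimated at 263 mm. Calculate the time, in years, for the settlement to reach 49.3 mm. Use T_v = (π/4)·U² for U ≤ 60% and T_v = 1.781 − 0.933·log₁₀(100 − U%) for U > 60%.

Drainage path length: H_d = H/2 = 1.4 m (double drainage).
U = S(t)/S_ult = 49.3/263 = 0.1875.
U ≤ 60%: T_v = (π/4)·U² = (π/4)×0.18745² = 0.027598.
t = T_v·H_d²/c_v = 0.027598×1.4²/7.7 = 0.007025 years.

t ≈ 0.00702 years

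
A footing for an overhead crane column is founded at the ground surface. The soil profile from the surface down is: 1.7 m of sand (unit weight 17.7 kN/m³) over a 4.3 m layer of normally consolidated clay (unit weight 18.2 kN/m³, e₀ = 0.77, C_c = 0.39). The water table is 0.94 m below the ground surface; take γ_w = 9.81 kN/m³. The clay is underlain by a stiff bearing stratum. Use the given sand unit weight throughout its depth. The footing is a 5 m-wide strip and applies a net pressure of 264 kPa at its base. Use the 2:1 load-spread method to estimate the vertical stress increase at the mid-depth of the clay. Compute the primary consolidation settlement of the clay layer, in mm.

S_c ≈ 634 mm

Mid-depth of clay below the ground surface: z = 1.7 + 4.3/2 = 3.85 m.
Total vertical stress at mid-clay: σ_v = 17.7×1.7 + 18.2×2.15 = 69.22 kPa.
Pore pressure: u = 9.81×(3.85 − 0.94) = 28.547 kPa.
Initial effective stress: σ'_0 = σ_v − u = 69.22 − 28.547 = 40.673 kPa.
Stress increase at mid-clay by the 2:1 spreading method:
Δσ = qB/(B+z) = 264×5/(5+3.85) = 149.15 kPa
Final effective stress: σ'_f = σ'_0 + Δσ = 40.673 + 149.15 = 189.82 kPa.
Normally consolidated clay, so the full stress increment lies on the virgin compression line:
S_c = C_c·H/(1+e₀)·log₁₀(σ'_f/σ'_0) = 0.39×4.3/(1+0.77)×log₁₀(189.82/40.673)
    = 0.94746 × 0.66904 = 0.6339 m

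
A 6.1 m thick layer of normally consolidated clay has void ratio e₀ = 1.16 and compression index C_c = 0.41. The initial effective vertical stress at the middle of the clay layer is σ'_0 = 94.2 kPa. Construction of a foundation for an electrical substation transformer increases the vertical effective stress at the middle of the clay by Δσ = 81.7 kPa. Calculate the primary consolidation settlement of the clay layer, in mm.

S_c ≈ 314 mm

Final effective stress: σ'_f = σ'_0 + Δσ = 94.2 + 81.7 = 175.9 kPa.
Normally consolidated clay, so the full stress increment lies on the virgin compression line:
S_c = C_c·H/(1+e₀)·log₁₀(σ'_f/σ'_0) = 0.41×6.1/(1+1.16)×log₁₀(175.9/94.2)
    = 1.1579 × 0.27121 = 0.314 m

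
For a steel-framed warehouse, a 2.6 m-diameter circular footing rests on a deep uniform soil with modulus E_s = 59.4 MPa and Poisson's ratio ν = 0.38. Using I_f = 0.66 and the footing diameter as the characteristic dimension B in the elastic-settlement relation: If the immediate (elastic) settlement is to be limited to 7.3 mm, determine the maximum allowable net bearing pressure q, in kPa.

q ≈ 295 kPa

E_s = 59.4 MPa = 59400 kPa.
S_e = q·B·(1−ν²)/E_s · I_f  ⇒  q = S_e·E_s / (B·(1−ν²)·I_f).
q = 0.0073 × 59400 / (2.6 × 0.8556 × 0.66) = 295.3 kPa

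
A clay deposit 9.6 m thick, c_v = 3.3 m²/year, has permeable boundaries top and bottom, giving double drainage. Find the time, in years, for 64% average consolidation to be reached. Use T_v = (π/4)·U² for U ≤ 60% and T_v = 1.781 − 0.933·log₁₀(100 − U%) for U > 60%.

Drainage path length: H_d = H/2 = 4.8 m (double drainage).
U > 60%: T_v = 1.781 − 0.933·log₁₀(100 − 64) = 0.32897.
t = T_v·H_d²/c_v = 0.32897×4.8²/3.3 = 2.297 years.

t ≈ 2.3 years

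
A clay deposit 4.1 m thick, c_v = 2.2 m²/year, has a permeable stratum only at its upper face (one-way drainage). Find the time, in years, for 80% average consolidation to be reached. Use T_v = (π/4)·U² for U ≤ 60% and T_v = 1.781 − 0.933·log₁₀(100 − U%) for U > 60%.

Drainage path length: H_d = H = 4.1 m (single drainage).
U > 60%: T_v = 1.781 − 0.933·log₁₀(100 − 80) = 0.56714.
t = T_v·H_d²/c_v = 0.56714×4.1²/2.2 = 4.333 years.

t ≈ 4.33 years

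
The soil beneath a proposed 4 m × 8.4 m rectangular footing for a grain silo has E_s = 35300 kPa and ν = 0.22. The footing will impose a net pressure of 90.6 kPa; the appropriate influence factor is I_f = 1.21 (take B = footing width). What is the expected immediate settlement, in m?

Immediate (elastic) settlement: S_e = q·B·(1−ν²)/E_s · I_f.
S_e = 90.6 × 4 × (1 − 0.22²) / 35300 × 1.21
    = 90.6 × 4 × 0.9516 / 35300 × 1.21
    = 0.01182 m

S_e ≈ 0.0118 m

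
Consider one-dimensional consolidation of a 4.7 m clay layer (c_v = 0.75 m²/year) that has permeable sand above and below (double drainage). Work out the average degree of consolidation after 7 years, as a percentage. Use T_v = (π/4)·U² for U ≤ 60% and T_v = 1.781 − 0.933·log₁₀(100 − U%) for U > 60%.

U ≈ 92.2 %

Drainage path length: H_d = H/2 = 2.35 m (double drainage).
T_v = c_v·t/H_d² = 0.75×7/2.35² = 0.95066.
T_v = 0.95066 corresponds to the U > 60% branch:
U = 1 − 10^((1.781 − T_v)/0.933)/100 = 0.9224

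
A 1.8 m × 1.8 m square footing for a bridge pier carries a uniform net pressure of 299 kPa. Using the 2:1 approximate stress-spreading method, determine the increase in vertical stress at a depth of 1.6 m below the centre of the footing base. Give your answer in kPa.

By the 2:1 method the load spreads at 1 horizontal : 2 vertical, so at depth z the loaded area has grown by z in each plan dimension:
Δσ = qBL/((B+z)(L+z)) = 299×1.8×1.8/((1.8+1.6)(1.8+1.6)) = 83.803 kPa

Δσ_z ≈ 83.8 kPa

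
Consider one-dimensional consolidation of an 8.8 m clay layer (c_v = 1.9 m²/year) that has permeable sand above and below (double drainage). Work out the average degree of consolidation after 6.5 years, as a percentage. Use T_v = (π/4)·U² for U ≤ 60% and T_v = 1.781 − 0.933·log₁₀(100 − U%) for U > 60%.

Drainage path length: H_d = H/2 = 4.4 m (double drainage).
T_v = c_v·t/H_d² = 1.9×6.5/4.4² = 0.63791.
T_v = 0.63791 corresponds to the U > 60% branch:
U = 1 − 10^((1.781 − T_v)/0.933)/100 = 0.8321

U ≈ 83.2 %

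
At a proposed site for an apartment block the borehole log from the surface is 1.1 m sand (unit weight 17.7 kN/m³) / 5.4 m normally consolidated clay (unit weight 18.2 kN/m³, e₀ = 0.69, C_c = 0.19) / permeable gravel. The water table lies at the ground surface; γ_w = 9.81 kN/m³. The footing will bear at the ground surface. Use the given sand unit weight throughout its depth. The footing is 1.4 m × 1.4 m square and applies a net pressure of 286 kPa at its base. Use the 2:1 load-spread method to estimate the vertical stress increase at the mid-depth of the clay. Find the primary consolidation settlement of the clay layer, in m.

S_c ≈ 0.134 m

Mid-depth of clay below the ground surface: z = 1.1 + 5.4/2 = 3.8 m.
Total vertical stress at mid-clay: σ_v = 17.7×1.1 + 18.2×2.7 = 68.61 kPa.
Pore pressure: u = 9.81×(3.8 − 0) = 37.278 kPa.
Initial effective stress: σ'_0 = σ_v − u = 68.61 − 37.278 = 31.332 kPa.
Stress increase at mid-clay by the 2:1 spreading method:
Δσ = qBL/((B+z)(L+z)) = 286×1.4×1.4/((1.4+3.8)(1.4+3.8)) = 20.731 kPa
Final effective stress: σ'_f = σ'_0 + Δσ = 31.332 + 20.731 = 52.063 kPa.
Normally consolidated clay, so the full stress increment lies on the virgin compression line:
S_c = C_c·H/(1+e₀)·log₁₀(σ'_f/σ'_0) = 0.19×5.4/(1+0.69)×log₁₀(52.063/31.332)
    = 0.6071 × 0.22054 = 0.1339 m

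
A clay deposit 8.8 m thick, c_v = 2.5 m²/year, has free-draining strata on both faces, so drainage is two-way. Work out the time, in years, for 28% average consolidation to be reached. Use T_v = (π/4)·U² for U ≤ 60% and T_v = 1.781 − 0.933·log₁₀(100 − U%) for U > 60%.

Drainage path length: H_d = H/2 = 4.4 m (double drainage).
U ≤ 60%: T_v = (π/4)·U² = (π/4)×0.28² = 0.061575.
t = T_v·H_d²/c_v = 0.061575×4.4²/2.5 = 0.4768 years.

t ≈ 0.477 years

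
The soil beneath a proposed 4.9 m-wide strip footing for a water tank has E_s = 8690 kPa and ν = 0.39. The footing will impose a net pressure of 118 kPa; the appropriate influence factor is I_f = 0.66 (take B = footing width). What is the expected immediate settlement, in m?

Immediate (elastic) settlement: S_e = q·B·(1−ν²)/E_s · I_f.
S_e = 118 × 4.9 × (1 − 0.39²) / 8690 × 0.66
    = 118 × 4.9 × 0.8479 / 8690 × 0.66
    = 0.03723 m

S_e ≈ 0.0372 m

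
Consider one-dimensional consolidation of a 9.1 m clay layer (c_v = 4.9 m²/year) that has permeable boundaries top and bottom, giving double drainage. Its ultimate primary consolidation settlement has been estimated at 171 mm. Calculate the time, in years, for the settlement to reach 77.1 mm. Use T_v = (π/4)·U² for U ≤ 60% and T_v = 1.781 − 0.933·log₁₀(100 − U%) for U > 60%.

t ≈ 0.675 years

Drainage path length: H_d = H/2 = 4.55 m (double drainage).
U = S(t)/S_ult = 77.1/171 = 0.4509.
U ≤ 60%: T_v = (π/4)·U² = (π/4)×0.45088² = 0.15966.
t = T_v·H_d²/c_v = 0.15966×4.55²/4.9 = 0.6746 years.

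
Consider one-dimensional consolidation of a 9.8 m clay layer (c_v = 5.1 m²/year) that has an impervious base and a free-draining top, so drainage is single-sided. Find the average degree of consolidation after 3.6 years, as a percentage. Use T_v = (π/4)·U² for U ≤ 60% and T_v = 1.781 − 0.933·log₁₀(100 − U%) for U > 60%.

U ≈ 49.3 %

Drainage path length: H_d = H = 9.8 m (single drainage).
T_v = c_v·t/H_d² = 5.1×3.6/9.8² = 0.19117.
T_v = 0.19117 corresponds to the U ≤ 60% branch:
U = √(4T_v/π) = 0.4934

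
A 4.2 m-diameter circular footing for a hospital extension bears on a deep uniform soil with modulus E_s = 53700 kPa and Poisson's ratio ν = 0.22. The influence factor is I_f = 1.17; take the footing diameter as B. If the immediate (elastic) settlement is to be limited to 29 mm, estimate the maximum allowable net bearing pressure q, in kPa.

q ≈ 333 kPa

S_e = q·B·(1−ν²)/E_s · I_f  ⇒  q = S_e·E_s / (B·(1−ν²)·I_f).
q = 0.029 × 53700 / (4.2 × 0.9516 × 1.17) = 333 kPa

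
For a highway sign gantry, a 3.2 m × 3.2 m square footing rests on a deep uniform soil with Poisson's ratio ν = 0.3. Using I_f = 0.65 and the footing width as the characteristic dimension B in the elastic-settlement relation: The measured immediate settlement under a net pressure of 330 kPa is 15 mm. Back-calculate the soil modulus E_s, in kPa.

S_e = q·B·(1−ν²)/E_s · I_f  ⇒  E_s = q·B·(1−ν²)·I_f / S_e.
E_s = 330 × 3.2 × 0.91 × 0.65 / 0.015 = 41640 kPa

E_s ≈ 41600 kPa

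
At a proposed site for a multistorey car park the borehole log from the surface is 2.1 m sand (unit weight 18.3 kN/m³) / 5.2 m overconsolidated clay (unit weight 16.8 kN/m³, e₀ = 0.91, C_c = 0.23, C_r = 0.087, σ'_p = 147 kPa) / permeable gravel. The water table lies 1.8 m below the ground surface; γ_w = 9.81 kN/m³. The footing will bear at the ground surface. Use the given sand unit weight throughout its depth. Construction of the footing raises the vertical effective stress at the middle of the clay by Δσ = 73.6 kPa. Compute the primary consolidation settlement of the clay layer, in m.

Mid-depth of clay below the ground surface: z = 2.1 + 5.2/2 = 4.7 m.
Total vertical stress at mid-clay: σ_v = 18.3×2.1 + 16.8×2.6 = 82.11 kPa.
Pore pressure: u = 9.81×(4.7 − 1.8) = 28.449 kPa.
Initial effective stress: σ'_0 = σ_v − u = 82.11 − 28.449 = 53.661 kPa.
Final effective stress: σ'_f = 53.661 + 73.6 = 127.26 kPa.
σ'_f = 127.26 ≤ σ'_p = 147 kPa, so the clay remains overconsolidated and only the recompression index applies:
S_c = C_r·H/(1+e₀)·log₁₀(σ'_f/σ'_0) = 0.087×5.2/1.91×log₁₀(127.26/53.661)
    = 0.23686 × 0.37503 = 0.08883 m

S_c ≈ 0.0888 m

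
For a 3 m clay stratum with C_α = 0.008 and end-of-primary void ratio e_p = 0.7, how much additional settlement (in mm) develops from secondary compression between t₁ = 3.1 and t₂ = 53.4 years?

Secondary compression: S_s = C_α·H/(1+e_p)·log₁₀(t₂/t₁)
S_s = 0.008×3/(1+0.7)×log₁₀(53.4/3.1)
    = 0.01412 × 1.236 = 0.01745 m

S_s ≈ 17.5 mm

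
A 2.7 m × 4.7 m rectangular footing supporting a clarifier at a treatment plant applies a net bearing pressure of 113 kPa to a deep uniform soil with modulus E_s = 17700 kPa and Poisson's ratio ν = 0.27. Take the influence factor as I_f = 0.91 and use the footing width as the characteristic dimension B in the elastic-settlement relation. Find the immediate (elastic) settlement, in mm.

Immediate (elastic) settlement: S_e = q·B·(1−ν²)/E_s · I_f.
S_e = 113 × 2.7 × (1 − 0.27²) / 17700 × 0.91
    = 113 × 2.7 × 0.9271 / 17700 × 0.91
    = 0.01454 m = 14.54 mm

S_e ≈ 14.5 mm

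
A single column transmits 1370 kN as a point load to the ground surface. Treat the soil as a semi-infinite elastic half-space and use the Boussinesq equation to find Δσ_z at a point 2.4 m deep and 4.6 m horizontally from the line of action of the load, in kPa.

Δσ_z ≈ 2.4 kPa

Boussinesq vertical stress below a point load on an elastic half-space:
Δσ_z = 3P/(2πz²) · [1 + (r/z)²]^(−5/2)
r/z = 4.6/2.4 = 1.9167; [1+(r/z)²]^(−5/2) = 0.021177.
Δσ_z = 3×1370/(2π×2.4²) × 0.021177 = 113.56 × 0.021177 = 2.405 kPa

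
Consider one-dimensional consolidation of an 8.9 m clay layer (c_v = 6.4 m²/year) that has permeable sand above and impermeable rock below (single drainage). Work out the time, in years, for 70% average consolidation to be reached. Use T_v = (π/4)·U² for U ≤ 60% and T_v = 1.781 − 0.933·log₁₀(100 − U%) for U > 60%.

Drainage path length: H_d = H = 8.9 m (single drainage).
U > 60%: T_v = 1.781 − 0.933·log₁₀(100 − 70) = 0.40285.
t = T_v·H_d²/c_v = 0.40285×8.9²/6.4 = 4.986 years.

t ≈ 4.99 years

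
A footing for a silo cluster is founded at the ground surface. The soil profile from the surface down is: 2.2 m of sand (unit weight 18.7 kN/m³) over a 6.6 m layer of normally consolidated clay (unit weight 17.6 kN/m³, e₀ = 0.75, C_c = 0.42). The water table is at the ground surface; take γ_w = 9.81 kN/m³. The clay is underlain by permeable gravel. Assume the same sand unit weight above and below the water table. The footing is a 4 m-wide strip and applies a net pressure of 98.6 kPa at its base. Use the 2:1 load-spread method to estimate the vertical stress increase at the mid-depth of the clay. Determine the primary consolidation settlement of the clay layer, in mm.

S_c ≈ 448 mm

Mid-depth of clay below the ground surface: z = 2.2 + 6.6/2 = 5.5 m.
Total vertical stress at mid-clay: σ_v = 18.7×2.2 + 17.6×3.3 = 99.22 kPa.
Pore pressure: u = 9.81×(5.5 − 0) = 53.955 kPa.
Initial effective stress: σ'_0 = σ_v − u = 99.22 − 53.955 = 45.265 kPa.
Stress increase at mid-clay by the 2:1 spreading method:
Δσ = qB/(B+z) = 98.6×4/(4+5.5) = 41.516 kPa
Final effective stress: σ'_f = σ'_0 + Δσ = 45.265 + 41.516 = 86.781 kPa.
Normally consolidated clay, so the full stress increment lies on the virgin compression line:
S_c = C_c·H/(1+e₀)·log₁₀(σ'_f/σ'_0) = 0.42×6.6/(1+0.75)×log₁₀(86.781/45.265)
    = 1.584 × 0.28266 = 0.4477 m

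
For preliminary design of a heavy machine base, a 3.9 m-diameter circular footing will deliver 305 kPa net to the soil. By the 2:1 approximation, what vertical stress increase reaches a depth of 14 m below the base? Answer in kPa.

Δσ_z ≈ 14.5 kPa

By the 2:1 method the load spreads at 1 horizontal : 2 vertical, so at depth z the loaded area has grown by z in each plan dimension:
Δσ ≈ qD²/(D+z)² = 305×3.9²/(3.9+14)² = 14.478 kPa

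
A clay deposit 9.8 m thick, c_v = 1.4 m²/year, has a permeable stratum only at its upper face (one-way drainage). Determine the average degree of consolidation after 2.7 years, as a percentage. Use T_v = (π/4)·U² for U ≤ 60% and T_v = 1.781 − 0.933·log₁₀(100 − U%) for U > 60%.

Drainage path length: H_d = H = 9.8 m (single drainage).
T_v = c_v·t/H_d² = 1.4×2.7/9.8² = 0.039359.
T_v = 0.039359 corresponds to the U ≤ 60% branch:
U = √(4T_v/π) = 0.2239

U ≈ 22.4 %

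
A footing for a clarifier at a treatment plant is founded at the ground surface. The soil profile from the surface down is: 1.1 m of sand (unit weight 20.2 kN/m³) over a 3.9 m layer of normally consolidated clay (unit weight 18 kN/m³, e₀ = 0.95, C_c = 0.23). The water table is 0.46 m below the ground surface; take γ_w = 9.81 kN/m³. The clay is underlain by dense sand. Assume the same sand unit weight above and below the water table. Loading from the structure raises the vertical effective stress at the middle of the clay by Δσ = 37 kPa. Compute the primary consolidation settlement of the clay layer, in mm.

Mid-depth of clay below the ground surface: z = 1.1 + 3.9/2 = 3.05 m.
Total vertical stress at mid-clay: σ_v = 20.2×1.1 + 18×1.95 = 57.32 kPa.
Pore pressure: u = 9.81×(3.05 − 0.46) = 25.408 kPa.
Initial effective stress: σ'_0 = σ_v − u = 57.32 − 25.408 = 31.912 kPa.
Final effective stress: σ'_f = σ'_0 + Δσ = 31.912 + 37 = 68.912 kPa.
Normally consolidated clay, so the full stress increment lies on the virgin compression line:
S_c = C_c·H/(1+e₀)·log₁₀(σ'_f/σ'_0) = 0.23×3.9/(1+0.95)×log₁₀(68.912/31.912)
    = 0.46 × 0.33434 = 0.1538 m

S_c ≈ 154 mm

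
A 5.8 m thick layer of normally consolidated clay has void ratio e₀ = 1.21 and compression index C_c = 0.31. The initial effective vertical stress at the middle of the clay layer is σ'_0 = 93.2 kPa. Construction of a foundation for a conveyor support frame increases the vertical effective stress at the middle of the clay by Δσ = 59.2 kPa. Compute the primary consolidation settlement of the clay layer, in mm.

S_c ≈ 174 mm

Final effective stress: σ'_f = σ'_0 + Δσ = 93.2 + 59.2 = 152.4 kPa.
Normally consolidated clay, so the full stress increment lies on the virgin compression line:
S_c = C_c·H/(1+e₀)·log₁₀(σ'_f/σ'_0) = 0.31×5.8/(1+1.21)×log₁₀(152.4/93.2)
    = 0.81357 × 0.21357 = 0.1738 m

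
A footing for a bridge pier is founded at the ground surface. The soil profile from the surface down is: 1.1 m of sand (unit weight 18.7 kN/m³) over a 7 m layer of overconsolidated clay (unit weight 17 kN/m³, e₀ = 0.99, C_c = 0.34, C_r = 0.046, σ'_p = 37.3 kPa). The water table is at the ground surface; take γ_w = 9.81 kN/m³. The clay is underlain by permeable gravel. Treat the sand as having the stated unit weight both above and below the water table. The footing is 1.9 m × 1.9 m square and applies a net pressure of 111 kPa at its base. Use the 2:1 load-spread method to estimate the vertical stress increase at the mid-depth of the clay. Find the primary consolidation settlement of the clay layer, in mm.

S_c ≈ 95.4 mm

Mid-depth of clay below the ground surface: z = 1.1 + 7/2 = 4.6 m.
Total vertical stress at mid-clay: σ_v = 18.7×1.1 + 17×3.5 = 80.07 kPa.
Pore pressure: u = 9.81×(4.6 − 0) = 45.126 kPa.
Initial effective stress: σ'_0 = σ_v − u = 80.07 − 45.126 = 34.944 kPa.
Stress increase at mid-clay by the 2:1 spreading method:
Δσ = qBL/((B+z)(L+z)) = 111×1.9×1.9/((1.9+4.6)(1.9+4.6)) = 9.4843 kPa
Final effective stress: σ'_f = 34.944 + 9.4843 = 44.428 kPa.
σ'_f = 44.428 > σ'_p = 37.3 kPa, so the stress path crosses the preconsolidation pressure — recompression up to σ'_p, then virgin compression beyond:
S_c = H/(1+e₀)·[C_r·log₁₀(σ'_p/σ'_0) + C_c·log₁₀(σ'_f/σ'_p)]
    = 7/1.99 × [0.046×log₁₀(37.3/34.944) + 0.34×log₁₀(44.428/37.3)]
    = 3.5176 × [0.0013035 + 0.025822] = 0.09542 m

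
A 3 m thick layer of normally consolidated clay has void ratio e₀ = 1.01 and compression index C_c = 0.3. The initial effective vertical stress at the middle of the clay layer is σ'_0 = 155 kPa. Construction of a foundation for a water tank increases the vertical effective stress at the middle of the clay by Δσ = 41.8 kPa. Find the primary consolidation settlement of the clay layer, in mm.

Final effective stress: σ'_f = σ'_0 + Δσ = 155 + 41.8 = 196.8 kPa.
Normally consolidated clay, so the full stress increment lies on the virgin compression line:
S_c = C_c·H/(1+e₀)·log₁₀(σ'_f/σ'_0) = 0.3×3/(1+1.01)×log₁₀(196.8/155)
    = 0.44776 × 0.10369 = 0.04643 m

S_c ≈ 46.4 mm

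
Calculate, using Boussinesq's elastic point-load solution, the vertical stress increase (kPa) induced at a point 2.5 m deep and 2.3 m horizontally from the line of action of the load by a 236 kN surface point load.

Δσ_z ≈ 3.89 kPa

Boussinesq vertical stress below a point load on an elastic half-space:
Δσ_z = 3P/(2πz²) · [1 + (r/z)²]^(−5/2)
r/z = 2.3/2.5 = 0.92; [1+(r/z)²]^(−5/2) = 0.21587.
Δσ_z = 3×236/(2π×2.5²) × 0.21587 = 18.029 × 0.21587 = 3.892 kPa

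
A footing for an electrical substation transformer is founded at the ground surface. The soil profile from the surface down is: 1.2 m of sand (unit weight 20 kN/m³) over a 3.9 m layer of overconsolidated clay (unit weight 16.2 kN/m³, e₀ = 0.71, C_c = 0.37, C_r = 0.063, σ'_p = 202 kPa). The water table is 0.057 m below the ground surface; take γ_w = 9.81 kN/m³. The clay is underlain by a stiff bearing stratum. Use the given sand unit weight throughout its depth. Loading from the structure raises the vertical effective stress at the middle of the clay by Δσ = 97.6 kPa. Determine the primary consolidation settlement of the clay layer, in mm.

Mid-depth of clay below the ground surface: z = 1.2 + 3.9/2 = 3.15 m.
Total vertical stress at mid-clay: σ_v = 20×1.2 + 16.2×1.95 = 55.59 kPa.
Pore pressure: u = 9.81×(3.15 − 0.057) = 30.342 kPa.
Initial effective stress: σ'_0 = σ_v − u = 55.59 − 30.342 = 25.248 kPa.
Final effective stress: σ'_f = 25.248 + 97.6 = 122.85 kPa.
σ'_f = 122.85 ≤ σ'_p = 202 kPa, so the clay remains overconsolidated and only the recompression index applies:
S_c = C_r·H/(1+e₀)·log₁₀(σ'_f/σ'_0) = 0.063×3.9/1.71×log₁₀(122.85/25.248)
    = 0.14368 × 0.68715 = 0.09873 m

S_c ≈ 98.7 mm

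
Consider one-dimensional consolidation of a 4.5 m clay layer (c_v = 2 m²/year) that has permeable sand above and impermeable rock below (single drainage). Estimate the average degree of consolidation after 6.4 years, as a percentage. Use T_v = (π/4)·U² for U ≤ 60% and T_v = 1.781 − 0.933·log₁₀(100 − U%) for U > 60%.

U ≈ 83 %

Drainage path length: H_d = H = 4.5 m (single drainage).
T_v = c_v·t/H_d² = 2×6.4/4.5² = 0.6321.
T_v = 0.6321 corresponds to the U > 60% branch:
U = 1 − 10^((1.781 − T_v)/0.933)/100 = 0.8296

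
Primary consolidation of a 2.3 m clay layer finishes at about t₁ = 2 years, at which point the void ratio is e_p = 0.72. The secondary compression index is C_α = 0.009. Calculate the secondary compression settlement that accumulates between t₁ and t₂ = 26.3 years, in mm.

Secondary compression: S_s = C_α·H/(1+e_p)·log₁₀(t₂/t₁)
S_s = 0.009×2.3/(1+0.72)×log₁₀(26.3/2)
    = 0.01203 × 1.119 = 0.01347 m

S_s ≈ 13.5 mm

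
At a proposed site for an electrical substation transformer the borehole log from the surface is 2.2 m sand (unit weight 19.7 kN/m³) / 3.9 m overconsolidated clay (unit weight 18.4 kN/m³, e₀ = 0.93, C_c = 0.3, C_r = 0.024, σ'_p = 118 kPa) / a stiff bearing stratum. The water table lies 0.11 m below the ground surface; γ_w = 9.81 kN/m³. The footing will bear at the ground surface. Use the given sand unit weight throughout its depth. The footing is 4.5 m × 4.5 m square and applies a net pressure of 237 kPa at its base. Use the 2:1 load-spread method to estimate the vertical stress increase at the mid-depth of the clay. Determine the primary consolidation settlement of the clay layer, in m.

Mid-depth of clay below the ground surface: z = 2.2 + 3.9/2 = 4.15 m.
Total vertical stress at mid-clay: σ_v = 19.7×2.2 + 18.4×1.95 = 79.22 kPa.
Pore pressure: u = 9.81×(4.15 − 0.11) = 39.632 kPa.
Initial effective stress: σ'_0 = σ_v − u = 79.22 − 39.632 = 39.588 kPa.
Stress increase at mid-clay by the 2:1 spreading method:
Δσ = qBL/((B+z)(L+z)) = 237×4.5×4.5/((4.5+4.15)(4.5+4.15)) = 64.142 kPa
Final effective stress: σ'_f = 39.588 + 64.142 = 103.73 kPa.
σ'_f = 103.73 ≤ σ'_p = 118 kPa, so the clay remains overconsolidated and only the recompression index applies:
S_c = C_r·H/(1+e₀)·log₁₀(σ'_f/σ'_0) = 0.024×3.9/1.93×log₁₀(103.73/39.588)
    = 0.048497 × 0.41834 = 0.02029 m

S_c ≈ 0.0203 m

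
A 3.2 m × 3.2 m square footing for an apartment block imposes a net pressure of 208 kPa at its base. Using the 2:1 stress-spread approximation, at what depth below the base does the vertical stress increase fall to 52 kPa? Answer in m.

z ≈ 3.2 m

2:1 spreading — at depth z the loaded area has grown by z in each plan dimension:
qB²/(B+z)² = Δσ_z ⇒ z = B(√(q/Δσ_z) − 1) = 3.2×(√(208/52) − 1) = 3.2 m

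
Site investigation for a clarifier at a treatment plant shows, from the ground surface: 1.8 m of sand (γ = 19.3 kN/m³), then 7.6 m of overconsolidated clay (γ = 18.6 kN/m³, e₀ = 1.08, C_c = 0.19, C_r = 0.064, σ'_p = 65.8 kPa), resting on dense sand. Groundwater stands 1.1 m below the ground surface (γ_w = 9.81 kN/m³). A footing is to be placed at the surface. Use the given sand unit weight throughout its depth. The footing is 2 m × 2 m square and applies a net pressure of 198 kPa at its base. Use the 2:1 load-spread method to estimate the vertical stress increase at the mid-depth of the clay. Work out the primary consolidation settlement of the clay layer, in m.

Mid-depth of clay below the ground surface: z = 1.8 + 7.6/2 = 5.6 m.
Total vertical stress at mid-clay: σ_v = 19.3×1.8 + 18.6×3.8 = 105.42 kPa.
Pore pressure: u = 9.81×(5.6 − 1.1) = 44.145 kPa.
Initial effective stress: σ'_0 = σ_v − u = 105.42 − 44.145 = 61.275 kPa.
Stress increase at mid-clay by the 2:1 spreading method:
Δσ = qBL/((B+z)(L+z)) = 198×2×2/((2+5.6)(2+5.6)) = 13.712 kPa
Final effective stress: σ'_f = 61.275 + 13.712 = 74.987 kPa.
σ'_f = 74.987 > σ'_p = 65.8 kPa, so the stress path crosses the preconsolidation pressure — recompression up to σ'_p, then virgin compression beyond:
S_c = H/(1+e₀)·[C_r·log₁₀(σ'_p/σ'_0) + C_c·log₁₀(σ'_f/σ'_p)]
    = 7.6/2.08 × [0.064×log₁₀(65.8/61.275) + 0.19×log₁₀(74.987/65.8)]
    = 3.6538 × [0.0019803 + 0.010784] = 0.04664 m

S_c ≈ 0.0466 m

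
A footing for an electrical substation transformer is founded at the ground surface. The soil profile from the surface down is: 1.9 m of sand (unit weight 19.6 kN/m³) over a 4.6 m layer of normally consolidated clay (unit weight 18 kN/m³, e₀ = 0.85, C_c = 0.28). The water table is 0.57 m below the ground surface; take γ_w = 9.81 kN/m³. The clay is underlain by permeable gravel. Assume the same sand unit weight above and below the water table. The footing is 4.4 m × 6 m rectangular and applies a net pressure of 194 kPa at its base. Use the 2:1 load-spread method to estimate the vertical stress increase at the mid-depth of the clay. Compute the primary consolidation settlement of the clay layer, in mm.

S_c ≈ 259 mm

Mid-depth of clay below the ground surface: z = 1.9 + 4.6/2 = 4.2 m.
Total vertical stress at mid-clay: σ_v = 19.6×1.9 + 18×2.3 = 78.64 kPa.
Pore pressure: u = 9.81×(4.2 − 0.57) = 35.61 kPa.
Initial effective stress: σ'_0 = σ_v − u = 78.64 − 35.61 = 43.03 kPa.
Stress increase at mid-clay by the 2:1 spreading method:
Δσ = qBL/((B+z)(L+z)) = 194×4.4×6/((4.4+4.2)(6+4.2)) = 58.386 kPa
Final effective stress: σ'_f = σ'_0 + Δσ = 43.03 + 58.386 = 101.42 kPa.
Normally consolidated clay, so the full stress increment lies on the virgin compression line:
S_c = C_c·H/(1+e₀)·log₁₀(σ'_f/σ'_0) = 0.28×4.6/(1+0.85)×log₁₀(101.42/43.03)
    = 0.69622 × 0.37235 = 0.2592 m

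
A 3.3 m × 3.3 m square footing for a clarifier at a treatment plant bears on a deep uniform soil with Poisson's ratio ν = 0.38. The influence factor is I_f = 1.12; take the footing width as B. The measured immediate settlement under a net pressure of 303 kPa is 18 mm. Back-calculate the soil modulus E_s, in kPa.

S_e = q·B·(1−ν²)/E_s · I_f  ⇒  E_s = q·B·(1−ν²)·I_f / S_e.
E_s = 303 × 3.3 × 0.8556 × 1.12 / 0.018 = 53230 kPa

E_s ≈ 53200 kPa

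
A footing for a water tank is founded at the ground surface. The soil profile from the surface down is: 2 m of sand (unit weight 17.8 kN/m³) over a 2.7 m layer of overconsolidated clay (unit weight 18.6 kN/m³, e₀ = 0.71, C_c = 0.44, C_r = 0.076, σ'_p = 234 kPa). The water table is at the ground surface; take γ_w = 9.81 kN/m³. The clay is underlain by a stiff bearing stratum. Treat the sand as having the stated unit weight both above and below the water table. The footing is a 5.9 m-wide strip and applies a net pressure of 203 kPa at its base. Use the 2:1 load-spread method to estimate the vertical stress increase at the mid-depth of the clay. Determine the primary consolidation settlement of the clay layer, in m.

S_c ≈ 0.0902 m

Mid-depth of clay below the ground surface: z = 2 + 2.7/2 = 3.35 m.
Total vertical stress at mid-clay: σ_v = 17.8×2 + 18.6×1.35 = 60.71 kPa.
Pore pressure: u = 9.81×(3.35 − 0) = 32.864 kPa.
Initial effective stress: σ'_0 = σ_v − u = 60.71 − 32.864 = 27.846 kPa.
Stress increase at mid-clay by the 2:1 spreading method:
Δσ = qB/(B+z) = 203×5.9/(5.9+3.35) = 129.48 kPa
Final effective stress: σ'_f = 27.846 + 129.48 = 157.33 kPa.
σ'_f = 157.33 ≤ σ'_p = 234 kPa, so the clay remains overconsolidated and only the recompression index applies:
S_c = C_r·H/(1+e₀)·log₁₀(σ'_f/σ'_0) = 0.076×2.7/1.71×log₁₀(157.33/27.846)
    = 0.12 × 0.75205 = 0.09024 m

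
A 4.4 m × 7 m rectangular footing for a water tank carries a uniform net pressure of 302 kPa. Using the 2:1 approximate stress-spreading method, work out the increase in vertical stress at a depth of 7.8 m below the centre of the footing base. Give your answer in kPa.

Δσ_z ≈ 51.5 kPa

By the 2:1 method the load spreads at 1 horizontal : 2 vertical, so at depth z the loaded area has grown by z in each plan dimension:
Δσ = qBL/((B+z)(L+z)) = 302×4.4×7/((4.4+7.8)(7+7.8)) = 51.515 kPa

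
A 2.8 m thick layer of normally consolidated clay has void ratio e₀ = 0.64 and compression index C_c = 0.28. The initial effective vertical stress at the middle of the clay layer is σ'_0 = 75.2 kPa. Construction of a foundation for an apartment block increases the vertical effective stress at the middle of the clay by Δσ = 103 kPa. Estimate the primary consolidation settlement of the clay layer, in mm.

Final effective stress: σ'_f = σ'_0 + Δσ = 75.2 + 103 = 178.2 kPa.
Normally consolidated clay, so the full stress increment lies on the virgin compression line:
S_c = C_c·H/(1+e₀)·log₁₀(σ'_f/σ'_0) = 0.28×2.8/(1+0.64)×log₁₀(178.2/75.2)
    = 0.47805 × 0.37469 = 0.1791 m

S_c ≈ 179 mm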